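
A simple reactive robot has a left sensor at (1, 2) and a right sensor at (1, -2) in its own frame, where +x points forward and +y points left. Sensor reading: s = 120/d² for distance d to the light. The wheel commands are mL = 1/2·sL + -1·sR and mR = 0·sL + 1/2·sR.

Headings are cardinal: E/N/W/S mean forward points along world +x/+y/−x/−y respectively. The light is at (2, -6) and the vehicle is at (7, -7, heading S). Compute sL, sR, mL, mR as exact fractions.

120/53 120/13 -5580/689 60/13

left sensor world pos  = (9, -8); dL² = 53
right sensor world pos = (5, -8); dR² = 13
sL = 120/53 = 120/53
sR = 120/13 = 120/13
mL = 1/2·sL + -1·sR = -5580/689
mR = 0·sL + 1/2·sR = 60/13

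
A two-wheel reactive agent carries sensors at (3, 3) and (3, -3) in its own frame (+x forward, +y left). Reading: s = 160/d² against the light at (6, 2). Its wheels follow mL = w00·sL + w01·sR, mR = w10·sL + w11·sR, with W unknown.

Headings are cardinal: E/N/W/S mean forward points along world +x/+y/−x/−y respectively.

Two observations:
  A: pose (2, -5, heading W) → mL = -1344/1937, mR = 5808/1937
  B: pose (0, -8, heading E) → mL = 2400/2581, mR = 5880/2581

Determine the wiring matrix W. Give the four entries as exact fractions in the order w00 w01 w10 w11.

1/2 -1/2 1/2 1

obs A: pose=(2,-5,W) → sL=160/149, sR=32/13, mL=-1344/1937, mR=5808/1937
obs B: pose=(0,-8,E) → sL=80/29, sR=80/89, mL=2400/2581, mR=5880/2581
sensor matrix S = [[160/149, 32/13], [80/29, 80/89]]; det S = -29122560/4999397
solve [mL_A; mL_B] = S·[w00; w01] and [mR_A; mR_B] = S·[w10; w11]:
  w00 = 1/2, w01 = -1/2, w10 = 1/2, w11 = 1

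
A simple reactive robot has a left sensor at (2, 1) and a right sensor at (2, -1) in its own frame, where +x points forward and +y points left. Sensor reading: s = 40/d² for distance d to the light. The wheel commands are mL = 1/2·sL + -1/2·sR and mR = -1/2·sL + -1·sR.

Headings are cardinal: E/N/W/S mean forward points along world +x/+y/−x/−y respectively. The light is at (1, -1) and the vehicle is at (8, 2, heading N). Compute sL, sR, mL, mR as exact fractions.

40/61 40/89 560/5429 -4220/5429

left sensor world pos  = (7, 4); dL² = 61
right sensor world pos = (9, 4); dR² = 89
sL = 40/61 = 40/61
sR = 40/89 = 40/89
mL = 1/2·sL + -1/2·sR = 560/5429
mR = -1/2·sL + -1·sR = -4220/5429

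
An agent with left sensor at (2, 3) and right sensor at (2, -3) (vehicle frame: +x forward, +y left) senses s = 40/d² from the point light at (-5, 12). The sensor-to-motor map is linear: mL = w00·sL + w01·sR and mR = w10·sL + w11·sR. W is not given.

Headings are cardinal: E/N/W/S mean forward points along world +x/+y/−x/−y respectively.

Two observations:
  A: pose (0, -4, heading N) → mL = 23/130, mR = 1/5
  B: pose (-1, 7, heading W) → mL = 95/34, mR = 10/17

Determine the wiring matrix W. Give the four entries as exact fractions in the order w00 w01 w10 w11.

1/2 1/2 1 0

obs A: pose=(0,-4,N) → sL=1/5, sR=2/13, mL=23/130, mR=1/5
obs B: pose=(-1,7,W) → sL=10/17, sR=5, mL=95/34, mR=10/17
sensor matrix S = [[1/5, 2/13], [10/17, 5]]; det S = 201/221
solve [mL_A; mL_B] = S·[w00; w01] and [mR_A; mR_B] = S·[w10; w11]:
  w00 = 1/2, w01 = 1/2, w10 = 1, w11 = 0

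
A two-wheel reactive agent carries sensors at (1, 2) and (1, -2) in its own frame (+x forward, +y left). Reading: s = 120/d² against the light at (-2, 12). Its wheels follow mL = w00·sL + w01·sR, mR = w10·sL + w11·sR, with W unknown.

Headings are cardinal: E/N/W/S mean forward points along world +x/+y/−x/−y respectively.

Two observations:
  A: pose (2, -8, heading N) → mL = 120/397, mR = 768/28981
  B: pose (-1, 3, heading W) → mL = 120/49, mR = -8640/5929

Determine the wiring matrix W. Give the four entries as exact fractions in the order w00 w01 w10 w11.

0 1 1 -1

obs A: pose=(2,-8,N) → sL=24/73, sR=120/397, mL=120/397, mR=768/28981
obs B: pose=(-1,3,W) → sL=120/121, sR=120/49, mL=120/49, mR=-8640/5929
sensor matrix S = [[24/73, 120/397], [120/121, 120/49]]; det S = 86837760/171828349
solve [mL_A; mL_B] = S·[w00; w01] and [mR_A; mR_B] = S·[w10; w11]:
  w00 = 0, w01 = 1, w10 = 1, w11 = -1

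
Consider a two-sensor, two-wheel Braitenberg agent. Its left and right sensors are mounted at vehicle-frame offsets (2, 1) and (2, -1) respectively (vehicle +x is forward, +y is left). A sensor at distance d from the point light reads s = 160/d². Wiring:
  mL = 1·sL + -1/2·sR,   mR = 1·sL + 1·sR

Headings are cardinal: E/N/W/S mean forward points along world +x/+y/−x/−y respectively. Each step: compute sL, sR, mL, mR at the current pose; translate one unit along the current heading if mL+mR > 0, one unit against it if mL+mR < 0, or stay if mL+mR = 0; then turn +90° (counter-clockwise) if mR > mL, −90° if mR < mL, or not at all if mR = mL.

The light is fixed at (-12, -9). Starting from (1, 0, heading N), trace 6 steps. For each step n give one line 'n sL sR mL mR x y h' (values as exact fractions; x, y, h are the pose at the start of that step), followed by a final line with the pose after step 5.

0 32/53 160/317 5904/16801 18624/16801 1 0 N
1 80/101 80/121 5640/12221 17760/12221 1 1 W
2 160/233 32/37 2192/8621 13376/8621 0 1 S
3 20/37 8/13 112/481 556/481 0 0 E
4 32/53 160/317 5904/16801 18624/16801 1 0 N
5 80/101 80/121 5640/12221 17760/12221 1 1 W
final 0 1 S

n=0: pose=(1,0,N); sL=32/53, sR=160/317; mL=5904/16801, mR=18624/16801; mL+mR=24528/16801 → advance +1; mR−mL=240/317 → turn +1·90°
n=1: pose=(1,1,W); sL=80/101, sR=80/121; mL=5640/12221, mR=17760/12221; mL+mR=23400/12221 → advance +1; mR−mL=120/121 → turn +1·90°
n=2: pose=(0,1,S); sL=160/233, sR=32/37; mL=2192/8621, mR=13376/8621; mL+mR=15568/8621 → advance +1; mR−mL=48/37 → turn +1·90°
n=3: pose=(0,0,E); sL=20/37, sR=8/13; mL=112/481, mR=556/481; mL+mR=668/481 → advance +1; mR−mL=12/13 → turn +1·90°
n=4: pose=(1,0,N); sL=32/53, sR=160/317; mL=5904/16801, mR=18624/16801; mL+mR=24528/16801 → advance +1; mR−mL=240/317 → turn +1·90°
n=5: pose=(1,1,W); sL=80/101, sR=80/121; mL=5640/12221, mR=17760/12221; mL+mR=23400/12221 → advance +1; mR−mL=120/121 → turn +1·90°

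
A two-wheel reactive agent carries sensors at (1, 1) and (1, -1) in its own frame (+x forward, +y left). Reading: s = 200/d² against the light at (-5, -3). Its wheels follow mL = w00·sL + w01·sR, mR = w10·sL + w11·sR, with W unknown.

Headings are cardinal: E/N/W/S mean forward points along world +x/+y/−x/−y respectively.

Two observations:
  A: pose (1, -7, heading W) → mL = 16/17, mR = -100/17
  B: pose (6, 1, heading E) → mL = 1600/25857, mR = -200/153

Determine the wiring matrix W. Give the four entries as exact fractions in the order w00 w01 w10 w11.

obs A: pose=(1,-7,W) → sL=4, sR=100/17, mL=16/17, mR=-100/17
obs B: pose=(6,1,E) → sL=200/169, sR=200/153, mL=1600/25857, mR=-200/153
sensor matrix S = [[4, 100/17], [200/169, 200/153]]; det S = -44800/25857
solve [mL_A; mL_B] = S·[w00; w01] and [mR_A; mR_B] = S·[w10; w11]:
  w00 = -1/2, w01 = 1/2, w10 = 0, w11 = -1

-1/2 1/2 0 -1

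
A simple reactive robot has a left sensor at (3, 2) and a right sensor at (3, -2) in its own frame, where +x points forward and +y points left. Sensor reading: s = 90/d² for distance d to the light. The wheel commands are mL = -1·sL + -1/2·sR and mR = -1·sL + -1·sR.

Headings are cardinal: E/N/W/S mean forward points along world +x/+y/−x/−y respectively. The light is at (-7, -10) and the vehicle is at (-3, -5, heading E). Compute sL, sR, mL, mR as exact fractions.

left sensor world pos  = (0, -3); dL² = 98
right sensor world pos = (0, -7); dR² = 58
sL = 90/98 = 45/49
sR = 90/58 = 45/29
mL = -1·sL + -1/2·sR = -4815/2842
mR = -1·sL + -1·sR = -3510/1421

45/49 45/29 -4815/2842 -3510/1421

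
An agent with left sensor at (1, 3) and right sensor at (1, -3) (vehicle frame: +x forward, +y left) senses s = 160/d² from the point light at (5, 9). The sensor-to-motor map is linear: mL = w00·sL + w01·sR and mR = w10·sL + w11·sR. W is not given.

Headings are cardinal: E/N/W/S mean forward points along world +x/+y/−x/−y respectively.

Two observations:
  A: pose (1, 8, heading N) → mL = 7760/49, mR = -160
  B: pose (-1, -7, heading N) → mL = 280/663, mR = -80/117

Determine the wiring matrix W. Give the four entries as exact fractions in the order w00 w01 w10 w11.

obs A: pose=(1,8,N) → sL=160/49, sR=160, mL=7760/49, mR=-160
obs B: pose=(-1,-7,N) → sL=80/153, sR=80/117, mL=280/663, mR=-80/117
sensor matrix S = [[160/49, 160], [80/153, 80/117]]; det S = -7936000/97461
solve [mL_A; mL_B] = S·[w00; w01] and [mR_A; mR_B] = S·[w10; w11]:
  w00 = -1/2, w01 = 1, w10 = 0, w11 = -1

-1/2 1 0 -1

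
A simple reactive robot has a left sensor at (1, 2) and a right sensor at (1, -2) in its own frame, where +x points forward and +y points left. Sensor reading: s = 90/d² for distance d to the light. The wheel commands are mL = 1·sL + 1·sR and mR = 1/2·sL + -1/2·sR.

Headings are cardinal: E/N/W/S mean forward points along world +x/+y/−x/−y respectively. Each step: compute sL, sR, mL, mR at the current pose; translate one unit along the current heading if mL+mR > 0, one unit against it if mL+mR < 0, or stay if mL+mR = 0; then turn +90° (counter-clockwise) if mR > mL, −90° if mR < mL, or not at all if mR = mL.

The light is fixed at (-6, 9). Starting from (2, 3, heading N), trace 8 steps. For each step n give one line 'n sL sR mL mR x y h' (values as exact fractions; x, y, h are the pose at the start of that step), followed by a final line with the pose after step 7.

n=0: pose=(2,3,N); sL=90/61, sR=18/25; mL=3348/1525, mR=576/1525; mL+mR=3924/1525 → advance +1; mR−mL=-2772/1525 → turn -1·90°
n=1: pose=(2,4,E); sL=1, sR=9/13; mL=22/13, mR=2/13; mL+mR=24/13 → advance +1; mR−mL=-20/13 → turn -1·90°
n=2: pose=(3,4,S); sL=90/157, sR=18/17; mL=4356/2669, mR=-648/2669; mL+mR=3708/2669 → advance +1; mR−mL=-5004/2669 → turn -1·90°
n=3: pose=(3,3,W); sL=45/64, sR=9/8; mL=117/64, mR=-27/128; mL+mR=207/128 → advance +1; mR−mL=-261/128 → turn -1·90°
n=4: pose=(2,3,N); sL=90/61, sR=18/25; mL=3348/1525, mR=576/1525; mL+mR=3924/1525 → advance +1; mR−mL=-2772/1525 → turn -1·90°
n=5: pose=(2,4,E); sL=1, sR=9/13; mL=22/13, mR=2/13; mL+mR=24/13 → advance +1; mR−mL=-20/13 → turn -1·90°
n=6: pose=(3,4,S); sL=90/157, sR=18/17; mL=4356/2669, mR=-648/2669; mL+mR=3708/2669 → advance +1; mR−mL=-5004/2669 → turn -1·90°
n=7: pose=(3,3,W); sL=45/64, sR=9/8; mL=117/64, mR=-27/128; mL+mR=207/128 → advance +1; mR−mL=-261/128 → turn -1·90°

0 90/61 18/25 3348/1525 576/1525 2 3 N
1 1 9/13 22/13 2/13 2 4 E
2 90/157 18/17 4356/2669 -648/2669 3 4 S
3 45/64 9/8 117/64 -27/128 3 3 W
4 90/61 18/25 3348/1525 576/1525 2 3 N
5 1 9/13 22/13 2/13 2 4 E
6 90/157 18/17 4356/2669 -648/2669 3 4 S
7 45/64 9/8 117/64 -27/128 3 3 W
final 2 3 N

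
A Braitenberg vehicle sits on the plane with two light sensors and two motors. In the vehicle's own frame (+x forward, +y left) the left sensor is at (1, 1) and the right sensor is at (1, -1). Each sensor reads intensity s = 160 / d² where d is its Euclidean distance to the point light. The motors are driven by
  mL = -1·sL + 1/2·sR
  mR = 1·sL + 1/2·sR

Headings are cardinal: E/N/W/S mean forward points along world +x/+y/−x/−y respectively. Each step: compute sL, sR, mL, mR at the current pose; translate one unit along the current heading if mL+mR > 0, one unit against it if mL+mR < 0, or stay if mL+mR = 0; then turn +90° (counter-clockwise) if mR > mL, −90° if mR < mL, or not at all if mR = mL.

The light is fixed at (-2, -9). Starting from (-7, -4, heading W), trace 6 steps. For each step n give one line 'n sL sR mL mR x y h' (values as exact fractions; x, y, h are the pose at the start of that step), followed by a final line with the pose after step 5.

n=0: pose=(-7,-4,W); sL=40/13, sR=20/9; mL=-230/117, mR=490/117; mL+mR=20/9 → advance +1; mR−mL=80/13 → turn +1·90°
n=1: pose=(-8,-4,S); sL=160/41, sR=32/13; mL=-1424/533, mR=2736/533; mL+mR=32/13 → advance +1; mR−mL=320/41 → turn +1·90°
n=2: pose=(-8,-5,E); sL=16/5, sR=80/17; mL=-72/85, mR=472/85; mL+mR=80/17 → advance +1; mR−mL=32/5 → turn +1·90°
n=3: pose=(-7,-5,N); sL=160/61, sR=160/41; mL=-1680/2501, mR=11440/2501; mL+mR=160/41 → advance +1; mR−mL=320/61 → turn +1·90°
n=4: pose=(-7,-4,W); sL=40/13, sR=20/9; mL=-230/117, mR=490/117; mL+mR=20/9 → advance +1; mR−mL=80/13 → turn +1·90°
n=5: pose=(-8,-4,S); sL=160/41, sR=32/13; mL=-1424/533, mR=2736/533; mL+mR=32/13 → advance +1; mR−mL=320/41 → turn +1·90°

0 40/13 20/9 -230/117 490/117 -7 -4 W
1 160/41 32/13 -1424/533 2736/533 -8 -4 S
2 16/5 80/17 -72/85 472/85 -8 -5 E
3 160/61 160/41 -1680/2501 11440/2501 -7 -5 N
4 40/13 20/9 -230/117 490/117 -7 -4 W
5 160/41 32/13 -1424/533 2736/533 -8 -4 S
final -8 -5 E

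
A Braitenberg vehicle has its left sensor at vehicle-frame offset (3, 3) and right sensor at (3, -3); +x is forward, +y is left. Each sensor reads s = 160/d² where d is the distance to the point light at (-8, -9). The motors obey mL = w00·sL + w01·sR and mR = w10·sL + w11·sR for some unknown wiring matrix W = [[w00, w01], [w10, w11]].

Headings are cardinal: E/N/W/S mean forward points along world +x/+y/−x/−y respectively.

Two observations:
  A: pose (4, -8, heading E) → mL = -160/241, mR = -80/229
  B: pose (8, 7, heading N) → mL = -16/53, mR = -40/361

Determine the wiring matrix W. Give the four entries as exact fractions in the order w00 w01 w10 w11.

obs A: pose=(4,-8,E) → sL=160/241, sR=160/229, mL=-160/241, mR=-80/229
obs B: pose=(8,7,N) → sL=16/53, sR=80/361, mL=-16/53, mR=-40/361
sensor matrix S = [[160/241, 160/229], [16/53, 80/361]]; det S = -67368960/1055931137
solve [mL_A; mL_B] = S·[w00; w01] and [mR_A; mR_B] = S·[w10; w11]:
  w00 = -1, w01 = 0, w10 = 0, w11 = -1/2

-1 0 0 -1/2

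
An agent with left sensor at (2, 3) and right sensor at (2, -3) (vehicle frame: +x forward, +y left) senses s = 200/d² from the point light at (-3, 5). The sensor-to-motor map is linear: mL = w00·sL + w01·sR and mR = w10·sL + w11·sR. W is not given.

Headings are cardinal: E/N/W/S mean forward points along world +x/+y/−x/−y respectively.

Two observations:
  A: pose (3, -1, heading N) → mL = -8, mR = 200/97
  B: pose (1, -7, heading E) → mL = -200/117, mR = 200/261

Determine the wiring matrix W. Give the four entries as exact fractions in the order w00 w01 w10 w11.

-1 0 0 1

obs A: pose=(3,-1,N) → sL=8, sR=200/97, mL=-8, mR=200/97
obs B: pose=(1,-7,E) → sL=200/117, sR=200/261, mL=-200/117, mR=200/261
sensor matrix S = [[8, 200/97], [200/117, 200/261]]; det S = 857600/329121
solve [mL_A; mL_B] = S·[w00; w01] and [mR_A; mR_B] = S·[w10; w11]:
  w00 = -1, w01 = 0, w10 = 0, w11 = 1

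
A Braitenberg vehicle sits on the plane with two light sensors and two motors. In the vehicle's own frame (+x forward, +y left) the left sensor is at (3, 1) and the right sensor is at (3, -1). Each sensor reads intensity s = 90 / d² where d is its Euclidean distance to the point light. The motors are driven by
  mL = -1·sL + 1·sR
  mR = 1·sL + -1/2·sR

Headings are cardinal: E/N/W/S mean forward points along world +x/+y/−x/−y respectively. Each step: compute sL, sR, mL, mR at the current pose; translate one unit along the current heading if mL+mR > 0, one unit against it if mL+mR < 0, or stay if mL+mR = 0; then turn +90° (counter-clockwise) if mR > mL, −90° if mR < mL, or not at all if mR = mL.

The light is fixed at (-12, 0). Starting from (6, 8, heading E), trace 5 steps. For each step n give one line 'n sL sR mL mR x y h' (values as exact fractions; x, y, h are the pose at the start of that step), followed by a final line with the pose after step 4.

0 5/29 9/49 16/1421 229/2842 6 8 E
1 18/89 90/521 -1368/46369 5373/46369 7 8 N
2 9/32 45/178 -81/2848 441/2848 7 9 W
3 90/397 18/65 1296/25805 2277/25805 6 9 S
4 5/29 9/49 16/1421 229/2842 6 8 E
final 7 8 N

n=0: pose=(6,8,E); sL=5/29, sR=9/49; mL=16/1421, mR=229/2842; mL+mR=9/98 → advance +1; mR−mL=197/2842 → turn +1·90°
n=1: pose=(7,8,N); sL=18/89, sR=90/521; mL=-1368/46369, mR=5373/46369; mL+mR=45/521 → advance +1; mR−mL=6741/46369 → turn +1·90°
n=2: pose=(7,9,W); sL=9/32, sR=45/178; mL=-81/2848, mR=441/2848; mL+mR=45/356 → advance +1; mR−mL=261/1424 → turn +1·90°
n=3: pose=(6,9,S); sL=90/397, sR=18/65; mL=1296/25805, mR=2277/25805; mL+mR=9/65 → advance +1; mR−mL=981/25805 → turn +1·90°
n=4: pose=(6,8,E); sL=5/29, sR=9/49; mL=16/1421, mR=229/2842; mL+mR=9/98 → advance +1; mR−mL=197/2842 → turn +1·90°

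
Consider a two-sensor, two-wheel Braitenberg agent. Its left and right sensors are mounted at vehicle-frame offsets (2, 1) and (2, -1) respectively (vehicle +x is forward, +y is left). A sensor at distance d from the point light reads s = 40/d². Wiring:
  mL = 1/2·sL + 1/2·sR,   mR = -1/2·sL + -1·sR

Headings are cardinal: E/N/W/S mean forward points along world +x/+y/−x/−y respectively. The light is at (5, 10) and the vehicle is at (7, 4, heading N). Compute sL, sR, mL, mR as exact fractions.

left sensor world pos  = (6, 6); dL² = 17
right sensor world pos = (8, 6); dR² = 25
sL = 40/17 = 40/17
sR = 40/25 = 8/5
mL = 1/2·sL + 1/2·sR = 168/85
mR = -1/2·sL + -1·sR = -236/85

40/17 8/5 168/85 -236/85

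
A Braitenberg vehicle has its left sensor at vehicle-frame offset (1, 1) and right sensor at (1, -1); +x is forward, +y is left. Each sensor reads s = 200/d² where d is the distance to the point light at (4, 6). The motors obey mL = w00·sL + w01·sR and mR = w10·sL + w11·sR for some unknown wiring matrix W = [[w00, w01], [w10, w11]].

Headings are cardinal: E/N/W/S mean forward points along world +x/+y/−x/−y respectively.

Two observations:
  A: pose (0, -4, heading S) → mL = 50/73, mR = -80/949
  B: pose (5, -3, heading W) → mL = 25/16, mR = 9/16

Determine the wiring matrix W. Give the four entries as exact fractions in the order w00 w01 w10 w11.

obs A: pose=(0,-4,S) → sL=20/13, sR=100/73, mL=50/73, mR=-80/949
obs B: pose=(5,-3,W) → sL=2, sR=25/8, mL=25/16, mR=9/16
sensor matrix S = [[20/13, 100/73], [2, 25/8]]; det S = 3925/1898
solve [mL_A; mL_B] = S·[w00; w01] and [mR_A; mR_B] = S·[w10; w11]:
  w00 = 0, w01 = 1/2, w10 = -1/2, w11 = 1/2

0 1/2 -1/2 1/2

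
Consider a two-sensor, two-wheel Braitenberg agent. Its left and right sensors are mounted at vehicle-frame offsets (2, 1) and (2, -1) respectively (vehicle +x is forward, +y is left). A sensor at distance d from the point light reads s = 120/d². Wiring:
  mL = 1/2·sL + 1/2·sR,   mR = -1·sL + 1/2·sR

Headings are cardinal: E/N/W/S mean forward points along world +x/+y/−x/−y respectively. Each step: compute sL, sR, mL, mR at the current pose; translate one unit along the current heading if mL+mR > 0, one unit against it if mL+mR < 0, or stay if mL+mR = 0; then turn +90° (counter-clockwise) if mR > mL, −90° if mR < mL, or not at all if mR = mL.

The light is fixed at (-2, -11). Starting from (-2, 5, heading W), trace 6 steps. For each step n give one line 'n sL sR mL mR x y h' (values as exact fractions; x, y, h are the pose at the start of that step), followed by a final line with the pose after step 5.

0 120/229 120/293 31320/67097 -21420/67097 -2 5 W
1 15/41 10/27 815/2214 -200/1107 -3 5 N
2 24/65 120/257 6984/16705 -2268/16705 -3 6 E
3 60/113 60/113 60/113 -30/113 -2 6 S
4 120/229 120/293 31320/67097 -21420/67097 -2 5 W
5 15/41 10/27 815/2214 -200/1107 -3 5 N
final -3 6 E

n=0: pose=(-2,5,W); sL=120/229, sR=120/293; mL=31320/67097, mR=-21420/67097; mL+mR=9900/67097 → advance +1; mR−mL=-180/229 → turn -1·90°
n=1: pose=(-3,5,N); sL=15/41, sR=10/27; mL=815/2214, mR=-200/1107; mL+mR=415/2214 → advance +1; mR−mL=-45/82 → turn -1·90°
n=2: pose=(-3,6,E); sL=24/65, sR=120/257; mL=6984/16705, mR=-2268/16705; mL+mR=4716/16705 → advance +1; mR−mL=-36/65 → turn -1·90°
n=3: pose=(-2,6,S); sL=60/113, sR=60/113; mL=60/113, mR=-30/113; mL+mR=30/113 → advance +1; mR−mL=-90/113 → turn -1·90°
n=4: pose=(-2,5,W); sL=120/229, sR=120/293; mL=31320/67097, mR=-21420/67097; mL+mR=9900/67097 → advance +1; mR−mL=-180/229 → turn -1·90°
n=5: pose=(-3,5,N); sL=15/41, sR=10/27; mL=815/2214, mR=-200/1107; mL+mR=415/2214 → advance +1; mR−mL=-45/82 → turn -1·90°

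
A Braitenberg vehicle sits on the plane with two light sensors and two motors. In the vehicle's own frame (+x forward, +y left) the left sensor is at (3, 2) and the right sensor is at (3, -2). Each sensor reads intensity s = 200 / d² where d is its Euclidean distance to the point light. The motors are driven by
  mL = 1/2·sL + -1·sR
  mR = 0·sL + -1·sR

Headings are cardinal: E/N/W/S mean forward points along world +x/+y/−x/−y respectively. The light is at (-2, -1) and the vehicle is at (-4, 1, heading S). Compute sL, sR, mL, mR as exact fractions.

200 200/17 1500/17 -200/17

left sensor world pos  = (-2, -2); dL² = 1
right sensor world pos = (-6, -2); dR² = 17
sL = 200/1 = 200
sR = 200/17 = 200/17
mL = 1/2·sL + -1·sR = 1500/17
mR = 0·sL + -1·sR = -200/17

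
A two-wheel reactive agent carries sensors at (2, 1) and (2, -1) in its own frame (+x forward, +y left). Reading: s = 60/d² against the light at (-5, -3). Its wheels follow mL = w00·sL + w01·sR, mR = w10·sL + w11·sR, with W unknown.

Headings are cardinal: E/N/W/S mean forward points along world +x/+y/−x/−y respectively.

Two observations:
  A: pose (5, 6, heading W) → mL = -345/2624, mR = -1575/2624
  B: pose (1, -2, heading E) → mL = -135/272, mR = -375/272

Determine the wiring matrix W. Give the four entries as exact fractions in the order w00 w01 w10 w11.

1/2 -1 -1/2 -1

obs A: pose=(5,6,W) → sL=15/32, sR=15/41, mL=-345/2624, mR=-1575/2624
obs B: pose=(1,-2,E) → sL=15/17, sR=15/16, mL=-135/272, mR=-375/272
sensor matrix S = [[15/32, 15/41], [15/17, 15/16]]; det S = 41625/356864
solve [mL_A; mL_B] = S·[w00; w01] and [mR_A; mR_B] = S·[w10; w11]:
  w00 = 1/2, w01 = -1, w10 = -1/2, w11 = -1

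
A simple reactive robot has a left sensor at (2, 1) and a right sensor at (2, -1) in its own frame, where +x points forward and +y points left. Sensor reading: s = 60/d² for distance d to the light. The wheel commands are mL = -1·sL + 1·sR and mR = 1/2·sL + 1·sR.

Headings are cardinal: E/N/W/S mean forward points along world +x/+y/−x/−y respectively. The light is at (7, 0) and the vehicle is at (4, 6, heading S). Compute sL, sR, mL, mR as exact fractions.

3 15/8 -9/8 27/8

left sensor world pos  = (5, 4); dL² = 20
right sensor world pos = (3, 4); dR² = 32
sL = 60/20 = 3
sR = 60/32 = 15/8
mL = -1·sL + 1·sR = -9/8
mR = 1/2·sL + 1·sR = 27/8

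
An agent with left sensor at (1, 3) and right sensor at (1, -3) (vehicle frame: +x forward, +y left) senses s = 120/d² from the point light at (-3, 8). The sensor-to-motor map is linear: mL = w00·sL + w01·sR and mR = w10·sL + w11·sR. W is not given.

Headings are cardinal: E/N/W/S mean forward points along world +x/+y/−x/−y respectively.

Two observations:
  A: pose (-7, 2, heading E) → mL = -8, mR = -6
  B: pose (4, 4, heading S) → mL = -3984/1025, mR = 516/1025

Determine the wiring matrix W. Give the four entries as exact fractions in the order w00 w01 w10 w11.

-1 -1 -1 1/2

obs A: pose=(-7,2,E) → sL=20/3, sR=4/3, mL=-8, mR=-6
obs B: pose=(4,4,S) → sL=24/25, sR=120/41, mL=-3984/1025, mR=516/1025
sensor matrix S = [[20/3, 4/3], [24/25, 120/41]]; det S = 18688/1025
solve [mL_A; mL_B] = S·[w00; w01] and [mR_A; mR_B] = S·[w10; w11]:
  w00 = -1, w01 = -1, w10 = -1, w11 = 1/2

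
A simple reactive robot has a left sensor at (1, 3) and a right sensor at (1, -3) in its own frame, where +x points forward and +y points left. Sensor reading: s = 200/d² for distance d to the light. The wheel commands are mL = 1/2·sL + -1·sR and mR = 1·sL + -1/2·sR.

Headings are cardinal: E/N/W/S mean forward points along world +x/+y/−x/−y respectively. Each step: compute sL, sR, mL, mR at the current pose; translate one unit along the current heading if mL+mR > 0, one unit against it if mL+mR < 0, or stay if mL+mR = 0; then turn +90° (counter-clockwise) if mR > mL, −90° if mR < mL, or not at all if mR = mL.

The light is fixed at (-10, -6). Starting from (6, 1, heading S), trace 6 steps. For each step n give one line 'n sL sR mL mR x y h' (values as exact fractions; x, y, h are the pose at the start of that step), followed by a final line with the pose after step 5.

n=0: pose=(6,1,S); sL=200/397, sR=40/41; mL=-11780/16277, mR=260/16277; mL+mR=-11520/16277 → advance -1; mR−mL=12040/16277 → turn +1·90°
n=1: pose=(6,2,E); sL=20/41, sR=100/157; mL=-2530/6437, mR=1090/6437; mL+mR=-1440/6437 → advance -1; mR−mL=3620/6437 → turn +1·90°
n=2: pose=(5,2,N); sL=8/9, sR=40/81; mL=-4/81, mR=52/81; mL+mR=16/27 → advance +1; mR−mL=56/81 → turn +1·90°
n=3: pose=(5,3,W); sL=25/29, sR=10/17; mL=-155/986, mR=280/493; mL+mR=405/986 → advance +1; mR−mL=715/986 → turn +1·90°
n=4: pose=(4,3,S); sL=200/353, sR=40/37; mL=-10420/13061, mR=340/13061; mL+mR=-10080/13061 → advance -1; mR−mL=10760/13061 → turn +1·90°
n=5: pose=(4,4,E); sL=100/197, sR=100/137; mL=-12850/26989, mR=3850/26989; mL+mR=-9000/26989 → advance -1; mR−mL=16700/26989 → turn +1·90°

0 200/397 40/41 -11780/16277 260/16277 6 1 S
1 20/41 100/157 -2530/6437 1090/6437 6 2 E
2 8/9 40/81 -4/81 52/81 5 2 N
3 25/29 10/17 -155/986 280/493 5 3 W
4 200/353 40/37 -10420/13061 340/13061 4 3 S
5 100/197 100/137 -12850/26989 3850/26989 4 4 E
final 3 4 N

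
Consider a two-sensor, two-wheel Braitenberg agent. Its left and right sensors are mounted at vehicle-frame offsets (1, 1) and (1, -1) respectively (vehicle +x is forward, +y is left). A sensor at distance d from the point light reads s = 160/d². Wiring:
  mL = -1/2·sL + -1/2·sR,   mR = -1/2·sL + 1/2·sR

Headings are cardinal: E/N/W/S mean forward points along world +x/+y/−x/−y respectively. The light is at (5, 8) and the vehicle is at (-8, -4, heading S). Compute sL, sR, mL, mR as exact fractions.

160/313 32/73 -10848/22849 -832/22849

left sensor world pos  = (-7, -5); dL² = 313
right sensor world pos = (-9, -5); dR² = 365
sL = 160/313 = 160/313
sR = 160/365 = 32/73
mL = -1/2·sL + -1/2·sR = -10848/22849
mR = -1/2·sL + 1/2·sR = -832/22849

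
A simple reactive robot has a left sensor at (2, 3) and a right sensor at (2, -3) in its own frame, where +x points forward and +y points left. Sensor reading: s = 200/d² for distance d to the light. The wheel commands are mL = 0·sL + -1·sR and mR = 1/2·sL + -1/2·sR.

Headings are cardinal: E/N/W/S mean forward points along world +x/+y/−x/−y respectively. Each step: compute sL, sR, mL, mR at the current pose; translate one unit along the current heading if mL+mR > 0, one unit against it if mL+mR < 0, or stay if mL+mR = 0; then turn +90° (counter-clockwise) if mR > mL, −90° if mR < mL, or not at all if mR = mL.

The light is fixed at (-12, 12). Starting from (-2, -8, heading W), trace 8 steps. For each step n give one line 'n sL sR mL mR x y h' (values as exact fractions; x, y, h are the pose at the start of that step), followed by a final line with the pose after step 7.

n=0: pose=(-2,-8,W); sL=200/593, sR=200/353; mL=-200/353, mR=-24000/209329; mL+mR=-142600/209329 → advance -1; mR−mL=94600/209329 → turn +1·90°
n=1: pose=(-1,-8,S); sL=5/17, sR=50/137; mL=-50/137, mR=-165/4658; mL+mR=-1865/4658 → advance -1; mR−mL=1535/4658 → turn +1·90°
n=2: pose=(-1,-7,E); sL=8/17, sR=200/653; mL=-200/653, mR=912/11101; mL+mR=-2488/11101 → advance -1; mR−mL=4312/11101 → turn +1·90°
n=3: pose=(-2,-7,N); sL=100/169, sR=100/229; mL=-100/229, mR=3000/38701; mL+mR=-13900/38701 → advance -1; mR−mL=19900/38701 → turn +1·90°
n=4: pose=(-2,-8,W); sL=200/593, sR=200/353; mL=-200/353, mR=-24000/209329; mL+mR=-142600/209329 → advance -1; mR−mL=94600/209329 → turn +1·90°
n=5: pose=(-1,-8,S); sL=5/17, sR=50/137; mL=-50/137, mR=-165/4658; mL+mR=-1865/4658 → advance -1; mR−mL=1535/4658 → turn +1·90°
n=6: pose=(-1,-7,E); sL=8/17, sR=200/653; mL=-200/653, mR=912/11101; mL+mR=-2488/11101 → advance -1; mR−mL=4312/11101 → turn +1·90°
n=7: pose=(-2,-7,N); sL=100/169, sR=100/229; mL=-100/229, mR=3000/38701; mL+mR=-13900/38701 → advance -1; mR−mL=19900/38701 → turn +1·90°

0 200/593 200/353 -200/353 -24000/209329 -2 -8 W
1 5/17 50/137 -50/137 -165/4658 -1 -8 S
2 8/17 200/653 -200/653 912/11101 -1 -7 E
3 100/169 100/229 -100/229 3000/38701 -2 -7 N
4 200/593 200/353 -200/353 -24000/209329 -2 -8 W
5 5/17 50/137 -50/137 -165/4658 -1 -8 S
6 8/17 200/653 -200/653 912/11101 -1 -7 E
7 100/169 100/229 -100/229 3000/38701 -2 -7 N
final -2 -8 W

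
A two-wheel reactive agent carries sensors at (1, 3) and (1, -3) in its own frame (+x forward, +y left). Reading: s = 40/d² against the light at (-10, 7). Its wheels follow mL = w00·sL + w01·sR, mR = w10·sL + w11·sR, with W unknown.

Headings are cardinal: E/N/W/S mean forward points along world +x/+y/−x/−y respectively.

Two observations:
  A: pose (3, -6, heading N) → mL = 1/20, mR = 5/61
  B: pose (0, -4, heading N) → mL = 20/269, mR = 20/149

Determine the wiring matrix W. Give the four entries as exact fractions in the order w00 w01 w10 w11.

obs A: pose=(3,-6,N) → sL=10/61, sR=1/10, mL=1/20, mR=5/61
obs B: pose=(0,-4,N) → sL=40/149, sR=40/269, mL=20/269, mR=20/149
sensor matrix S = [[10/61, 1/10], [40/149, 40/269]]; det S = -6036/2444941
solve [mL_A; mL_B] = S·[w00; w01] and [mR_A; mR_B] = S·[w10; w11]:
  w00 = 0, w01 = 1/2, w10 = 1/2, w11 = 0

0 1/2 1/2 0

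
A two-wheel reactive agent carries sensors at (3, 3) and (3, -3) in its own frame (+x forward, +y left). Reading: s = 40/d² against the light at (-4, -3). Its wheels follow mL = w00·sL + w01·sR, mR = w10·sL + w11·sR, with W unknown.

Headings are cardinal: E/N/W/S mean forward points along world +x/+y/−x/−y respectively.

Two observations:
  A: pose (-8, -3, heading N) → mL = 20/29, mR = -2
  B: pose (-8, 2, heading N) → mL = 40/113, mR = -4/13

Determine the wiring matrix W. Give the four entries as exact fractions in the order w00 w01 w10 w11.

obs A: pose=(-8,-3,N) → sL=20/29, sR=4, mL=20/29, mR=-2
obs B: pose=(-8,2,N) → sL=40/113, sR=8/13, mL=40/113, mR=-4/13
sensor matrix S = [[20/29, 4], [40/113, 8/13]]; det S = -42240/42601
solve [mL_A; mL_B] = S·[w00; w01] and [mR_A; mR_B] = S·[w10; w11]:
  w00 = 1, w01 = 0, w10 = 0, w11 = -1/2

1 0 0 -1/2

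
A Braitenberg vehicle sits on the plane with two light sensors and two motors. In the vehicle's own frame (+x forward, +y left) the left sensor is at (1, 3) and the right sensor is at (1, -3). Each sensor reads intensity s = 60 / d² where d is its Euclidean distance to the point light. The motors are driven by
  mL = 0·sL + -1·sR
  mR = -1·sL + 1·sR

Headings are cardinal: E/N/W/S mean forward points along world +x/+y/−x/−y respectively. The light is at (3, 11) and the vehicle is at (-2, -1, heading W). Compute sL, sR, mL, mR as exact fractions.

20/87 20/39 -20/39 320/1131

left sensor world pos  = (-3, -4); dL² = 261
right sensor world pos = (-3, 2); dR² = 117
sL = 60/261 = 20/87
sR = 60/117 = 20/39
mL = 0·sL + -1·sR = -20/39
mR = -1·sL + 1·sR = 320/1131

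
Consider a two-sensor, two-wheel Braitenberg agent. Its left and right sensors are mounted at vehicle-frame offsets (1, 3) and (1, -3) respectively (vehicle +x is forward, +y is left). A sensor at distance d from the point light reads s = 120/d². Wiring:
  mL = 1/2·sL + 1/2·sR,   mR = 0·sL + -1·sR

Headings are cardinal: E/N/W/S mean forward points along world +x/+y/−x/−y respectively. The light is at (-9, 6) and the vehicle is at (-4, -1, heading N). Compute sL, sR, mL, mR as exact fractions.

3 6/5 21/10 -6/5

left sensor world pos  = (-7, 0); dL² = 40
right sensor world pos = (-1, 0); dR² = 100
sL = 120/40 = 3
sR = 120/100 = 6/5
mL = 1/2·sL + 1/2·sR = 21/10
mR = 0·sL + -1·sR = -6/5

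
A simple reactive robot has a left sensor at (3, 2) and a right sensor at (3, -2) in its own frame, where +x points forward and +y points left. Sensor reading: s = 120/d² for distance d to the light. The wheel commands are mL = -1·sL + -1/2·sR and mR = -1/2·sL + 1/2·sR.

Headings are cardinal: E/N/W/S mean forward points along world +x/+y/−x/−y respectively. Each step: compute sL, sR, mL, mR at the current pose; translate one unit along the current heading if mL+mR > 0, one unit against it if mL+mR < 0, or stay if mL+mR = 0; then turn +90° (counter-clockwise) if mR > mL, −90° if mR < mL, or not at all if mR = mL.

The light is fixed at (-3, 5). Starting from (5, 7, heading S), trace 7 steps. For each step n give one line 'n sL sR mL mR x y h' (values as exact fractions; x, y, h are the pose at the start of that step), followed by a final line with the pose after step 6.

n=0: pose=(5,7,S); sL=120/101, sR=120/37; mL=-10500/3737, mR=3840/3737; mL+mR=-180/101 → advance -1; mR−mL=14340/3737 → turn +1·90°
n=1: pose=(5,8,E); sL=60/73, sR=60/61; mL=-5850/4453, mR=360/4453; mL+mR=-90/73 → advance -1; mR−mL=6210/4453 → turn +1·90°
n=2: pose=(4,8,N); sL=120/61, sR=40/39; mL=-5900/2379, mR=-1120/2379; mL+mR=-180/61 → advance -1; mR−mL=4780/2379 → turn +1·90°
n=3: pose=(4,7,W); sL=15/2, sR=15/4; mL=-75/8, mR=-15/8; mL+mR=-45/4 → advance -1; mR−mL=15/2 → turn +1·90°
n=4: pose=(5,7,S); sL=120/101, sR=120/37; mL=-10500/3737, mR=3840/3737; mL+mR=-180/101 → advance -1; mR−mL=14340/3737 → turn +1·90°
n=5: pose=(5,8,E); sL=60/73, sR=60/61; mL=-5850/4453, mR=360/4453; mL+mR=-90/73 → advance -1; mR−mL=6210/4453 → turn +1·90°
n=6: pose=(4,8,N); sL=120/61, sR=40/39; mL=-5900/2379, mR=-1120/2379; mL+mR=-180/61 → advance -1; mR−mL=4780/2379 → turn +1·90°

0 120/101 120/37 -10500/3737 3840/3737 5 7 S
1 60/73 60/61 -5850/4453 360/4453 5 8 E
2 120/61 40/39 -5900/2379 -1120/2379 4 8 N
3 15/2 15/4 -75/8 -15/8 4 7 W
4 120/101 120/37 -10500/3737 3840/3737 5 7 S
5 60/73 60/61 -5850/4453 360/4453 5 8 E
6 120/61 40/39 -5900/2379 -1120/2379 4 8 N
final 4 7 W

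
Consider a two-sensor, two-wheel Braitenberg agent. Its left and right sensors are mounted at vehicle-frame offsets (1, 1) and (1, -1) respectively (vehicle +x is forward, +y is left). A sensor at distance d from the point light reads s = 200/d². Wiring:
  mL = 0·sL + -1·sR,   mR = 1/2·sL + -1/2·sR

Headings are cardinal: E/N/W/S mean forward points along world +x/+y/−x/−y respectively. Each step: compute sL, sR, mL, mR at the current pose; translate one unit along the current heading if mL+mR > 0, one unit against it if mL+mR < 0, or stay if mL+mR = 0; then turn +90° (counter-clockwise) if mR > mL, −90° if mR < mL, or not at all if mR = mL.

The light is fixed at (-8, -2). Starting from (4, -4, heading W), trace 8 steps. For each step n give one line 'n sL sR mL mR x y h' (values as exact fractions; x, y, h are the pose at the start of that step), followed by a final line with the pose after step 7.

n=0: pose=(4,-4,W); sL=20/13, sR=100/61; mL=-100/61, mR=-40/793; mL+mR=-1340/793 → advance -1; mR−mL=1260/793 → turn +1·90°
n=1: pose=(5,-4,S); sL=40/41, sR=200/153; mL=-200/153, mR=-1040/6273; mL+mR=-3080/2091 → advance -1; mR−mL=7160/6273 → turn +1·90°
n=2: pose=(5,-3,E); sL=50/49, sR=1; mL=-1, mR=1/98; mL+mR=-97/98 → advance -1; mR−mL=99/98 → turn +1·90°
n=3: pose=(4,-3,N); sL=200/121, sR=200/169; mL=-200/169, mR=4800/20449; mL+mR=-19400/20449 → advance -1; mR−mL=29000/20449 → turn +1·90°
n=4: pose=(4,-4,W); sL=20/13, sR=100/61; mL=-100/61, mR=-40/793; mL+mR=-1340/793 → advance -1; mR−mL=1260/793 → turn +1·90°
n=5: pose=(5,-4,S); sL=40/41, sR=200/153; mL=-200/153, mR=-1040/6273; mL+mR=-3080/2091 → advance -1; mR−mL=7160/6273 → turn +1·90°
n=6: pose=(5,-3,E); sL=50/49, sR=1; mL=-1, mR=1/98; mL+mR=-97/98 → advance -1; mR−mL=99/98 → turn +1·90°
n=7: pose=(4,-3,N); sL=200/121, sR=200/169; mL=-200/169, mR=4800/20449; mL+mR=-19400/20449 → advance -1; mR−mL=29000/20449 → turn +1·90°

0 20/13 100/61 -100/61 -40/793 4 -4 W
1 40/41 200/153 -200/153 -1040/6273 5 -4 S
2 50/49 1 -1 1/98 5 -3 E
3 200/121 200/169 -200/169 4800/20449 4 -3 N
4 20/13 100/61 -100/61 -40/793 4 -4 W
5 40/41 200/153 -200/153 -1040/6273 5 -4 S
6 50/49 1 -1 1/98 5 -3 E
7 200/121 200/169 -200/169 4800/20449 4 -3 N
final 4 -4 W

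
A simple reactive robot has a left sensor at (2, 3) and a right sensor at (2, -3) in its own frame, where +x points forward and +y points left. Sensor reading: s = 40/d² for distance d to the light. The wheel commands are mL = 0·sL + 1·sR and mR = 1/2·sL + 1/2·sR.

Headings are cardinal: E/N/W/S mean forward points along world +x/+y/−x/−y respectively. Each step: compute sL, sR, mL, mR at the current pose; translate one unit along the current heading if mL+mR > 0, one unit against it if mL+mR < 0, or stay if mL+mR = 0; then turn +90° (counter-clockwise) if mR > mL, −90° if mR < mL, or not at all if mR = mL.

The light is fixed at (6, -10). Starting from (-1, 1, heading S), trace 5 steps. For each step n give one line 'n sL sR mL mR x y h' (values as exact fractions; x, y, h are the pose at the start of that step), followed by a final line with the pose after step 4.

0 40/97 40/181 40/181 5560/17557 -1 1 S
1 20/97 20/37 20/37 1340/3589 -1 0 E
2 40/73 8/29 8/29 872/2117 0 0 S
3 1/4 10/13 10/13 53/104 0 -1 E
4 40/53 40/113 40/113 3320/5989 1 -1 S
final 1 -2 E

n=0: pose=(-1,1,S); sL=40/97, sR=40/181; mL=40/181, mR=5560/17557; mL+mR=9440/17557 → advance +1; mR−mL=1680/17557 → turn +1·90°
n=1: pose=(-1,0,E); sL=20/97, sR=20/37; mL=20/37, mR=1340/3589; mL+mR=3280/3589 → advance +1; mR−mL=-600/3589 → turn -1·90°
n=2: pose=(0,0,S); sL=40/73, sR=8/29; mL=8/29, mR=872/2117; mL+mR=1456/2117 → advance +1; mR−mL=288/2117 → turn +1·90°
n=3: pose=(0,-1,E); sL=1/4, sR=10/13; mL=10/13, mR=53/104; mL+mR=133/104 → advance +1; mR−mL=-27/104 → turn -1·90°
n=4: pose=(1,-1,S); sL=40/53, sR=40/113; mL=40/113, mR=3320/5989; mL+mR=5440/5989 → advance +1; mR−mL=1200/5989 → turn +1·90°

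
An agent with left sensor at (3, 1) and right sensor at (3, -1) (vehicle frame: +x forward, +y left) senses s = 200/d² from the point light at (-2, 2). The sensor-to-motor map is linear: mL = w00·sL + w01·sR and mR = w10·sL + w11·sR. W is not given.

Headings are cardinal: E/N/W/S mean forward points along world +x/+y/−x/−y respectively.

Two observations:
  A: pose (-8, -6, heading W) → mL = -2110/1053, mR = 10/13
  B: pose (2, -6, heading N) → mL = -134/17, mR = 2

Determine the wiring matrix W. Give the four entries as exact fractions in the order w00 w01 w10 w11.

-1 -1/2 0 1/2

obs A: pose=(-8,-6,W) → sL=100/81, sR=20/13, mL=-2110/1053, mR=10/13
obs B: pose=(2,-6,N) → sL=100/17, sR=4, mL=-134/17, mR=2
sensor matrix S = [[100/81, 20/13], [100/17, 4]]; det S = -73600/17901
solve [mL_A; mL_B] = S·[w00; w01] and [mR_A; mR_B] = S·[w10; w11]:
  w00 = -1, w01 = -1/2, w10 = 0, w11 = 1/2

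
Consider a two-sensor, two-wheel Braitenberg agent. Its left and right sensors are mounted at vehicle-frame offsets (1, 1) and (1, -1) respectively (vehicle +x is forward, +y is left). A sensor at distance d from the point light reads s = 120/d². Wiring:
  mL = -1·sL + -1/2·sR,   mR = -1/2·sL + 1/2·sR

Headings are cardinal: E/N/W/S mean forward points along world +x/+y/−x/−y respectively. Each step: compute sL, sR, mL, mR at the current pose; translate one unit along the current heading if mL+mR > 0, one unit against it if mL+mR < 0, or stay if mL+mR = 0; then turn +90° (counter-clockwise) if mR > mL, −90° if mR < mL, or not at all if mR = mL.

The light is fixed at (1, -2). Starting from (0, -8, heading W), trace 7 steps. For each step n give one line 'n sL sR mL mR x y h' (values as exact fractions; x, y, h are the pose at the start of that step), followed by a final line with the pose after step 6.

n=0: pose=(0,-8,W); sL=120/53, sR=120/29; mL=-6660/1537, mR=1440/1537; mL+mR=-180/53 → advance -1; mR−mL=8100/1537 → turn +1·90°
n=1: pose=(1,-8,S); sL=12/5, sR=12/5; mL=-18/5, mR=0; mL+mR=-18/5 → advance -1; mR−mL=18/5 → turn +1·90°
n=2: pose=(1,-7,E); sL=120/17, sR=120/37; mL=-5460/629, mR=-1200/629; mL+mR=-180/17 → advance -1; mR−mL=4260/629 → turn +1·90°
n=3: pose=(0,-7,N); sL=6, sR=15/2; mL=-39/4, mR=3/4; mL+mR=-9 → advance -1; mR−mL=21/2 → turn +1·90°
n=4: pose=(0,-8,W); sL=120/53, sR=120/29; mL=-6660/1537, mR=1440/1537; mL+mR=-180/53 → advance -1; mR−mL=8100/1537 → turn +1·90°
n=5: pose=(1,-8,S); sL=12/5, sR=12/5; mL=-18/5, mR=0; mL+mR=-18/5 → advance -1; mR−mL=18/5 → turn +1·90°
n=6: pose=(1,-7,E); sL=120/17, sR=120/37; mL=-5460/629, mR=-1200/629; mL+mR=-180/17 → advance -1; mR−mL=4260/629 → turn +1·90°

0 120/53 120/29 -6660/1537 1440/1537 0 -8 W
1 12/5 12/5 -18/5 0 1 -8 S
2 120/17 120/37 -5460/629 -1200/629 1 -7 E
3 6 15/2 -39/4 3/4 0 -7 N
4 120/53 120/29 -6660/1537 1440/1537 0 -8 W
5 12/5 12/5 -18/5 0 1 -8 S
6 120/17 120/37 -5460/629 -1200/629 1 -7 E
final 0 -7 N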